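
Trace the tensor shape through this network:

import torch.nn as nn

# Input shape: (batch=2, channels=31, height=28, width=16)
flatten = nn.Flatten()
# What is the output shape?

Input shape: (2, 31, 28, 16)
Output shape: (2, 13888)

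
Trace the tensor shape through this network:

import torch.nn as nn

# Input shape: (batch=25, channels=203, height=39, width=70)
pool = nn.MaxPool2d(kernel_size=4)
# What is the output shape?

Input shape: (25, 203, 39, 70)
Output shape: (25, 203, 9, 17)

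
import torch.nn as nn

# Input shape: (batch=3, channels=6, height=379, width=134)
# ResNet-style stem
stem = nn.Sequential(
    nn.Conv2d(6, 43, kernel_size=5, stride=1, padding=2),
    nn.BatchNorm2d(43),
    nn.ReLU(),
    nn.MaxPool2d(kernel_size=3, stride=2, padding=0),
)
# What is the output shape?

Input shape: (3, 6, 379, 134)
  -> after Conv2d 5x5 stride=1: (3, 43, 379, 134)
Output shape: (3, 43, 189, 66)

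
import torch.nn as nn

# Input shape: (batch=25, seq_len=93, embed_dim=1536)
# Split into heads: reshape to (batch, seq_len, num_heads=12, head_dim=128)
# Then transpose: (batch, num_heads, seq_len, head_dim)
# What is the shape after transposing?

Input shape: (25, 93, 1536)
  -> after reshape: (25, 93, 12, 128)
Output shape: (25, 12, 93, 128)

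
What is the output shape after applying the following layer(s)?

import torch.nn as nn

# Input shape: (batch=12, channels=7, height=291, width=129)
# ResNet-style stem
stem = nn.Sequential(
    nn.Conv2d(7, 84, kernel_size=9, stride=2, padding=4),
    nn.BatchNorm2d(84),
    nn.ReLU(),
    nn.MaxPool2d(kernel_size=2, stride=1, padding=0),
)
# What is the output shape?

Input shape: (12, 7, 291, 129)
  -> after Conv2d 9x9 stride=2: (12, 84, 146, 65)
Output shape: (12, 84, 145, 64)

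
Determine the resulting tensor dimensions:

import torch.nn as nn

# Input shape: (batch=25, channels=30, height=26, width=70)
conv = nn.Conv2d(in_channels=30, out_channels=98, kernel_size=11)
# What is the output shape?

Input shape: (25, 30, 26, 70)
Output shape: (25, 98, 16, 60)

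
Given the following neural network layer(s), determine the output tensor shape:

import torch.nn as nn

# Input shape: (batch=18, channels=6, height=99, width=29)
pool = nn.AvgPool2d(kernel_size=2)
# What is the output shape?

Input shape: (18, 6, 99, 29)
Output shape: (18, 6, 49, 14)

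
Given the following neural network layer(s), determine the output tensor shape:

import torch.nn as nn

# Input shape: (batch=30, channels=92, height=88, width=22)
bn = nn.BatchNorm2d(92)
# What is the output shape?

Input shape: (30, 92, 88, 22)
Output shape: (30, 92, 88, 22)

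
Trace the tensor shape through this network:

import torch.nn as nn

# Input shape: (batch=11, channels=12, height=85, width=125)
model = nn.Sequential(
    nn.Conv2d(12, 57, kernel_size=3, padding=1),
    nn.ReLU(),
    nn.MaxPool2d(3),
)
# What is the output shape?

Input shape: (11, 12, 85, 125)
  -> after Conv2d: (11, 57, 85, 125)
  -> after ReLU: (11, 57, 85, 125)
Output shape: (11, 57, 28, 41)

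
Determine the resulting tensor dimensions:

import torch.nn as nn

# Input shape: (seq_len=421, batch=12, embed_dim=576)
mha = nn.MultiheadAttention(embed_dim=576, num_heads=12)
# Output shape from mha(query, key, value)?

Input shape: (421, 12, 576)
Output shape: (421, 12, 576)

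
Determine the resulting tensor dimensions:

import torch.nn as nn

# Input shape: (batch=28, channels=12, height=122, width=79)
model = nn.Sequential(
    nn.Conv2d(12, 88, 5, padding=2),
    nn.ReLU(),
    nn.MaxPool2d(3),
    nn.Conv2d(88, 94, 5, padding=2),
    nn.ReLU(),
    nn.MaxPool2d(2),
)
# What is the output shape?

Input shape: (28, 12, 122, 79)
  -> after first Conv2d: (28, 88, 122, 79)
  -> after first MaxPool2d: (28, 88, 40, 26)
  -> after second Conv2d: (28, 94, 40, 26)
Output shape: (28, 94, 20, 13)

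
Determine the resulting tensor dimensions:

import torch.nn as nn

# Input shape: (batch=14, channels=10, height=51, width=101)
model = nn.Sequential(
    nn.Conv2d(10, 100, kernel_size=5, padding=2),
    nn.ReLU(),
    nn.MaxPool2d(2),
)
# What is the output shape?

Input shape: (14, 10, 51, 101)
  -> after Conv2d: (14, 100, 51, 101)
  -> after ReLU: (14, 100, 51, 101)
Output shape: (14, 100, 25, 50)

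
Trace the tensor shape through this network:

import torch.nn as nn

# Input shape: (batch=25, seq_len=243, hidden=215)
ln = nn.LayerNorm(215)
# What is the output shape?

Input shape: (25, 243, 215)
Output shape: (25, 243, 215)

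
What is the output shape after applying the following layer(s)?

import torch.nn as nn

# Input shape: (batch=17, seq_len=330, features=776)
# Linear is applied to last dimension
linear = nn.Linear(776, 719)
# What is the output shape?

Input shape: (17, 330, 776)
Output shape: (17, 330, 719)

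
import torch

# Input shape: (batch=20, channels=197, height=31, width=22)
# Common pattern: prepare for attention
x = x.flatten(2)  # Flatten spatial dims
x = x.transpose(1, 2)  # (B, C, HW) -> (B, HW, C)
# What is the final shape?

Input shape: (20, 197, 31, 22)
  -> after flatten(2): (20, 197, 682)
Output shape: (20, 682, 197)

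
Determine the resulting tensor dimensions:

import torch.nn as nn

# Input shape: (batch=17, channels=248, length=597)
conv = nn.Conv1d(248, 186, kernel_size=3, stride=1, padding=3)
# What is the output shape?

Input shape: (17, 248, 597)
Output shape: (17, 186, 601)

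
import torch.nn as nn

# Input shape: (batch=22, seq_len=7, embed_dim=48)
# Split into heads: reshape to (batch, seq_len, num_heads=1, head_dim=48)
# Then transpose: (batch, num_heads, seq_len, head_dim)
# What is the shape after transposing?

Input shape: (22, 7, 48)
  -> after reshape: (22, 7, 1, 48)
Output shape: (22, 1, 7, 48)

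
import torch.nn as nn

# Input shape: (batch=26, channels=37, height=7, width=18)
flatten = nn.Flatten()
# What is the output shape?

Input shape: (26, 37, 7, 18)
Output shape: (26, 4662)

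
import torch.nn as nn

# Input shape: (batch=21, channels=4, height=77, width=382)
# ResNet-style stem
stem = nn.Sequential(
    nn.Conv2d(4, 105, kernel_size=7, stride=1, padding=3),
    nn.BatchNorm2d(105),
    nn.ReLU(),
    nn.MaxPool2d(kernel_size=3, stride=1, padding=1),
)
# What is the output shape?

Input shape: (21, 4, 77, 382)
  -> after Conv2d 7x7 stride=1: (21, 105, 77, 382)
Output shape: (21, 105, 77, 382)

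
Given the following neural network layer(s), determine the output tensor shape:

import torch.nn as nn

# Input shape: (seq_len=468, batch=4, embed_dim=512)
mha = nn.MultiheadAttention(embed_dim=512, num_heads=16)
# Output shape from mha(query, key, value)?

Input shape: (468, 4, 512)
Output shape: (468, 4, 512)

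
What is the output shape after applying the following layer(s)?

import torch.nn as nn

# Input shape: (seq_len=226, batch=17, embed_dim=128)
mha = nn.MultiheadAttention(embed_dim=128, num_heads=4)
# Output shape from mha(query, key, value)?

Input shape: (226, 17, 128)
Output shape: (226, 17, 128)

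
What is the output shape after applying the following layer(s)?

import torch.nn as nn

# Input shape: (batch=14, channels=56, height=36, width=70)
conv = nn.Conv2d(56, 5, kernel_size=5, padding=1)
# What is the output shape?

Input shape: (14, 56, 36, 70)
Output shape: (14, 5, 34, 68)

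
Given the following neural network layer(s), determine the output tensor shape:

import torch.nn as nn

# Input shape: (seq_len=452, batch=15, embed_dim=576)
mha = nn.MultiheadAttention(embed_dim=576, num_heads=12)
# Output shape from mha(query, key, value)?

Input shape: (452, 15, 576)
Output shape: (452, 15, 576)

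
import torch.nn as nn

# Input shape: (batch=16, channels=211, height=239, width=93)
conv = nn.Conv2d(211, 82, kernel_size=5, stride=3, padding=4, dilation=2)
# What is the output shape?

Input shape: (16, 211, 239, 93)
Output shape: (16, 82, 80, 31)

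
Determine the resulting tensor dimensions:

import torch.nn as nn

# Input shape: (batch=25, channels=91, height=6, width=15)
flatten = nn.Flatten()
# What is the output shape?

Input shape: (25, 91, 6, 15)
Output shape: (25, 8190)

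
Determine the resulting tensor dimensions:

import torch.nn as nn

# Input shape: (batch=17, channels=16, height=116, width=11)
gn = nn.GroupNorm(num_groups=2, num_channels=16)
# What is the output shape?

Input shape: (17, 16, 116, 11)
Output shape: (17, 16, 116, 11)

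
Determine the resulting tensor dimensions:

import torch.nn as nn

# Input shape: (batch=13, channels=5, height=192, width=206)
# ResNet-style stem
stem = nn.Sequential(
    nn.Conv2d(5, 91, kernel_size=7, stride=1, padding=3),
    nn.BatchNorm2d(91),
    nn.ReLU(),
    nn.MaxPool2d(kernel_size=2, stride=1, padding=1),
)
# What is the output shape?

Input shape: (13, 5, 192, 206)
  -> after Conv2d 7x7 stride=1: (13, 91, 192, 206)
Output shape: (13, 91, 193, 207)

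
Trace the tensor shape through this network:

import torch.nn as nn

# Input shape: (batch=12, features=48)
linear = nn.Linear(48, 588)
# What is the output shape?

Input shape: (12, 48)
Output shape: (12, 588)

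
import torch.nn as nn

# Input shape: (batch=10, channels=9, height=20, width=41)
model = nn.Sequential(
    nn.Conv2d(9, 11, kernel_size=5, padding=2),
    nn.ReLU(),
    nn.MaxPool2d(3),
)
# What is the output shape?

Input shape: (10, 9, 20, 41)
  -> after Conv2d: (10, 11, 20, 41)
  -> after ReLU: (10, 11, 20, 41)
Output shape: (10, 11, 6, 13)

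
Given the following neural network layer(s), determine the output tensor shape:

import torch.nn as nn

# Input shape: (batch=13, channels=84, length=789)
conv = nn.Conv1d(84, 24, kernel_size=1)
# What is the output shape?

Input shape: (13, 84, 789)
Output shape: (13, 24, 789)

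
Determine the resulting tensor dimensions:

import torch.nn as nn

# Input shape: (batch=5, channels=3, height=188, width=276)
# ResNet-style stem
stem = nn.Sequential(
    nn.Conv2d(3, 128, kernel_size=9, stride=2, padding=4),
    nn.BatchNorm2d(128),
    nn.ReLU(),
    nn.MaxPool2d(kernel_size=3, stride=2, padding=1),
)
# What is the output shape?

Input shape: (5, 3, 188, 276)
  -> after Conv2d 9x9 stride=2: (5, 128, 94, 138)
Output shape: (5, 128, 47, 69)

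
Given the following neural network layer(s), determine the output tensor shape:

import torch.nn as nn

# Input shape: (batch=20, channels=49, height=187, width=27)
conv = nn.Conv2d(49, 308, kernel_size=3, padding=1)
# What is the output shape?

Input shape: (20, 49, 187, 27)
Output shape: (20, 308, 187, 27)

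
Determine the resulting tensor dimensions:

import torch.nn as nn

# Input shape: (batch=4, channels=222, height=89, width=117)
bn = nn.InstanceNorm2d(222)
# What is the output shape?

Input shape: (4, 222, 89, 117)
Output shape: (4, 222, 89, 117)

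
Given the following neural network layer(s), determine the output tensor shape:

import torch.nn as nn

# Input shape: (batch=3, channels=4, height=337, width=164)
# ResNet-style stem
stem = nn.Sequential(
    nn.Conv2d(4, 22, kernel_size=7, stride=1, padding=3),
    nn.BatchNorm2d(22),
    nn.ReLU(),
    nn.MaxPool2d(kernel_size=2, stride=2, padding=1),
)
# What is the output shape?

Input shape: (3, 4, 337, 164)
  -> after Conv2d 7x7 stride=1: (3, 22, 337, 164)
Output shape: (3, 22, 169, 83)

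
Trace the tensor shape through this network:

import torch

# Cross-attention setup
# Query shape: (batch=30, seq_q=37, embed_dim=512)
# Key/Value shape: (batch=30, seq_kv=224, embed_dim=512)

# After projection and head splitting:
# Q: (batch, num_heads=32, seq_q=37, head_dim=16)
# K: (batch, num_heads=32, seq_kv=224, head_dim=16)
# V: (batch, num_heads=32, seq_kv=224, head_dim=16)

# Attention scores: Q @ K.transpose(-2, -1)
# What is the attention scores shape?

Input shape: (30, 37, 512)
Output shape: (30, 32, 37, 224)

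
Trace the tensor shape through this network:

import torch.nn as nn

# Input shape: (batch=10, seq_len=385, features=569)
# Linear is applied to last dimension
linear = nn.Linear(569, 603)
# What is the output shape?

Input shape: (10, 385, 569)
Output shape: (10, 385, 603)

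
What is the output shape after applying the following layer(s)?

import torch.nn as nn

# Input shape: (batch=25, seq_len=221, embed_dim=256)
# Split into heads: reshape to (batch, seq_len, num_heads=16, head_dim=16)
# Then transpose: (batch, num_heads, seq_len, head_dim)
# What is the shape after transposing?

Input shape: (25, 221, 256)
  -> after reshape: (25, 221, 16, 16)
Output shape: (25, 16, 221, 16)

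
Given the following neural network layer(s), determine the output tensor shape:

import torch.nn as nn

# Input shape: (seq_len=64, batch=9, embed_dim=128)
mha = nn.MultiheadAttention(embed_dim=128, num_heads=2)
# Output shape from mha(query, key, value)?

Input shape: (64, 9, 128)
Output shape: (64, 9, 128)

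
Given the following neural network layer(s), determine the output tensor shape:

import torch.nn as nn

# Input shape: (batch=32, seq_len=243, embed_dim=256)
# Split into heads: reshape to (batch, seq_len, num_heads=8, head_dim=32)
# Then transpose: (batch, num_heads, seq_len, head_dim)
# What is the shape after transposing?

Input shape: (32, 243, 256)
  -> after reshape: (32, 243, 8, 32)
Output shape: (32, 8, 243, 32)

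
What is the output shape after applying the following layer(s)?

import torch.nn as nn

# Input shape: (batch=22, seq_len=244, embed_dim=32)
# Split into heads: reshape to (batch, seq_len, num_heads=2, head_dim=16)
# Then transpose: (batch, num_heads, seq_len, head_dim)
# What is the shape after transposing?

Input shape: (22, 244, 32)
  -> after reshape: (22, 244, 2, 16)
Output shape: (22, 2, 244, 16)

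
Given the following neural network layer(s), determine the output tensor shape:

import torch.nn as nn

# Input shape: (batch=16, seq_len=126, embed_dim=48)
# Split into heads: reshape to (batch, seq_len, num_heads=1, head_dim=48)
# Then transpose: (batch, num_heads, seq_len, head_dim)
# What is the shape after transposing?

Input shape: (16, 126, 48)
  -> after reshape: (16, 126, 1, 48)
Output shape: (16, 1, 126, 48)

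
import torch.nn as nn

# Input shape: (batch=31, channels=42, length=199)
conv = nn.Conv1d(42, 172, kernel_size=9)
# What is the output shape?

Input shape: (31, 42, 199)
Output shape: (31, 172, 191)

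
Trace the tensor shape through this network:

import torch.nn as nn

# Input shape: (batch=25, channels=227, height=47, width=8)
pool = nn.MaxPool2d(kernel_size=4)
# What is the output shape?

Input shape: (25, 227, 47, 8)
Output shape: (25, 227, 11, 2)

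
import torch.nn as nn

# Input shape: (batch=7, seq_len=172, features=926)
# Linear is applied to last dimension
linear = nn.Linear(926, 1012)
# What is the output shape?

Input shape: (7, 172, 926)
Output shape: (7, 172, 1012)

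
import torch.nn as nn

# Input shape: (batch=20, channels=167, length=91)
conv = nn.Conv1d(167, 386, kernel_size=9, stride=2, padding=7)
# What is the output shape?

Input shape: (20, 167, 91)
Output shape: (20, 386, 49)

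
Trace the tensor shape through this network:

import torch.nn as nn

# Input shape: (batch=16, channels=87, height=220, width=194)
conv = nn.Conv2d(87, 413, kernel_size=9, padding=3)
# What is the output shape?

Input shape: (16, 87, 220, 194)
Output shape: (16, 413, 218, 192)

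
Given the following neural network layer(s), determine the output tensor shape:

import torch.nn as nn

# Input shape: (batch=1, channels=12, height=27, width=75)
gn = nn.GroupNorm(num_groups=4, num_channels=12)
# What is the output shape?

Input shape: (1, 12, 27, 75)
Output shape: (1, 12, 27, 75)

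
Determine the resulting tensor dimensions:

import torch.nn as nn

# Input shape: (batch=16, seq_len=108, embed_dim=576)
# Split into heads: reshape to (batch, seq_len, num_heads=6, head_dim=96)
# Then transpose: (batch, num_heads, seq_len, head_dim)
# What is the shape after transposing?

Input shape: (16, 108, 576)
  -> after reshape: (16, 108, 6, 96)
Output shape: (16, 6, 108, 96)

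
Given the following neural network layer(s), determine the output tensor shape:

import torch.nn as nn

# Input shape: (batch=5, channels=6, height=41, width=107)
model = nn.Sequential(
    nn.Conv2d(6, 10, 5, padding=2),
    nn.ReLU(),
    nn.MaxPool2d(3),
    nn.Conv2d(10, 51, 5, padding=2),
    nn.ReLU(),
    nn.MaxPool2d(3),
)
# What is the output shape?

Input shape: (5, 6, 41, 107)
  -> after first Conv2d: (5, 10, 41, 107)
  -> after first MaxPool2d: (5, 10, 13, 35)
  -> after second Conv2d: (5, 51, 13, 35)
Output shape: (5, 51, 4, 11)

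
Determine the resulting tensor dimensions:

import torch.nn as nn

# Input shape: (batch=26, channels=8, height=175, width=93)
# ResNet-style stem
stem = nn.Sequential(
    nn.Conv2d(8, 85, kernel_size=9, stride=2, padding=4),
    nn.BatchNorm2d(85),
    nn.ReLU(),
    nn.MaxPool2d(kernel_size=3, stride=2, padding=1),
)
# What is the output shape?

Input shape: (26, 8, 175, 93)
  -> after Conv2d 9x9 stride=2: (26, 85, 88, 47)
Output shape: (26, 85, 44, 24)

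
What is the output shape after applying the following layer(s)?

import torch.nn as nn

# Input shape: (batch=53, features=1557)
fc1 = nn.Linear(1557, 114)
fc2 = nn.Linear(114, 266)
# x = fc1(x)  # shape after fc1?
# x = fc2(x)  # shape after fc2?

Input shape: (53, 1557)
  -> after fc1: (53, 114)
Output shape: (53, 266)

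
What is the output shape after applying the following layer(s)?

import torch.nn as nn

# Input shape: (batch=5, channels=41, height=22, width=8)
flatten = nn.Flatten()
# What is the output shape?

Input shape: (5, 41, 22, 8)
Output shape: (5, 7216)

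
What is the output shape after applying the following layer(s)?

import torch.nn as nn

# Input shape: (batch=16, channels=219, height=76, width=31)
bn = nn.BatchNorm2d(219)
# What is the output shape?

Input shape: (16, 219, 76, 31)
Output shape: (16, 219, 76, 31)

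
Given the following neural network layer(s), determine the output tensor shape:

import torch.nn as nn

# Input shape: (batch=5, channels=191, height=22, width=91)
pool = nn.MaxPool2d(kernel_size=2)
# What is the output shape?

Input shape: (5, 191, 22, 91)
Output shape: (5, 191, 11, 45)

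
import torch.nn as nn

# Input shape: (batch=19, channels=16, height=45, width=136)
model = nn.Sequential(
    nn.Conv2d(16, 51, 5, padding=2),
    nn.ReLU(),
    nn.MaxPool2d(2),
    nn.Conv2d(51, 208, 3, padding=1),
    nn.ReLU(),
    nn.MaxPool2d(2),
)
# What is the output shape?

Input shape: (19, 16, 45, 136)
  -> after first Conv2d: (19, 51, 45, 136)
  -> after first MaxPool2d: (19, 51, 22, 68)
  -> after second Conv2d: (19, 208, 22, 68)
Output shape: (19, 208, 11, 34)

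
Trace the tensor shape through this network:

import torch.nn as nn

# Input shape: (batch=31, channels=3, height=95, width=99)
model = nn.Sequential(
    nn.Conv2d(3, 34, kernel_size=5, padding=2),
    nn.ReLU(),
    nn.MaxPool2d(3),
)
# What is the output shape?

Input shape: (31, 3, 95, 99)
  -> after Conv2d: (31, 34, 95, 99)
  -> after ReLU: (31, 34, 95, 99)
Output shape: (31, 34, 31, 33)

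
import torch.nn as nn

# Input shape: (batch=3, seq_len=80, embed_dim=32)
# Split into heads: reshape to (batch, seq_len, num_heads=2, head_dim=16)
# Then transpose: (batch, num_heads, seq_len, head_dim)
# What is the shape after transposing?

Input shape: (3, 80, 32)
  -> after reshape: (3, 80, 2, 16)
Output shape: (3, 2, 80, 16)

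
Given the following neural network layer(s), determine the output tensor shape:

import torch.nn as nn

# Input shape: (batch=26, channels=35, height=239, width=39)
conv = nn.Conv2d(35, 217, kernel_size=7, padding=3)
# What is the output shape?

Input shape: (26, 35, 239, 39)
Output shape: (26, 217, 239, 39)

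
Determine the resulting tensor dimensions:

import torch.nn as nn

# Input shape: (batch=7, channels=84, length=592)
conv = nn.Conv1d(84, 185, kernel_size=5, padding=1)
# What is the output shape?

Input shape: (7, 84, 592)
Output shape: (7, 185, 590)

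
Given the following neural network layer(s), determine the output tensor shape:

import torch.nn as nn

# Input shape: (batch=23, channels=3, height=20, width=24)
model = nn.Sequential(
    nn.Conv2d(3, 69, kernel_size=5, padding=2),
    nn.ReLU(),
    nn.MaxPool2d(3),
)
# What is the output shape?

Input shape: (23, 3, 20, 24)
  -> after Conv2d: (23, 69, 20, 24)
  -> after ReLU: (23, 69, 20, 24)
Output shape: (23, 69, 6, 8)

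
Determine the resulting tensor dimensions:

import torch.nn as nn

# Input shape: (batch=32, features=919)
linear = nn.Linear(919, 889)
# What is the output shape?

Input shape: (32, 919)
Output shape: (32, 889)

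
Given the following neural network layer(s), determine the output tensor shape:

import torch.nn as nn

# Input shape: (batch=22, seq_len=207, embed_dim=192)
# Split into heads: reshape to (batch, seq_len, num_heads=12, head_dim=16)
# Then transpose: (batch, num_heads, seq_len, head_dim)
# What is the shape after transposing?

Input shape: (22, 207, 192)
  -> after reshape: (22, 207, 12, 16)
Output shape: (22, 12, 207, 16)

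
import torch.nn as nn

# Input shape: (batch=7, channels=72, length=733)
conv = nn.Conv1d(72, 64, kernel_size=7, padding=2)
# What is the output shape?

Input shape: (7, 72, 733)
Output shape: (7, 64, 731)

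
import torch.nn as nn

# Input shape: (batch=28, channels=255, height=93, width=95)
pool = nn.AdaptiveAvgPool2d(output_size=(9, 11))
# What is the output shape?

Input shape: (28, 255, 93, 95)
Output shape: (28, 255, 9, 11)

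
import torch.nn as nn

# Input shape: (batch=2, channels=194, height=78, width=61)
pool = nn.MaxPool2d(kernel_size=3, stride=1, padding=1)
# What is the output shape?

Input shape: (2, 194, 78, 61)
Output shape: (2, 194, 78, 61)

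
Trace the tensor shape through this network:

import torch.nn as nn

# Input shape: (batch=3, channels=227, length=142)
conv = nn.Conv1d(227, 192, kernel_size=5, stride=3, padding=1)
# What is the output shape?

Input shape: (3, 227, 142)
Output shape: (3, 192, 47)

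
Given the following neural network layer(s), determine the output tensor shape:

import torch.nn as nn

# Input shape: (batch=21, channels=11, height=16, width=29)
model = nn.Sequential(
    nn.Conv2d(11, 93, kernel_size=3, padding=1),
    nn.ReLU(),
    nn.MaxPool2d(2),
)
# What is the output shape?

Input shape: (21, 11, 16, 29)
  -> after Conv2d: (21, 93, 16, 29)
  -> after ReLU: (21, 93, 16, 29)
Output shape: (21, 93, 8, 14)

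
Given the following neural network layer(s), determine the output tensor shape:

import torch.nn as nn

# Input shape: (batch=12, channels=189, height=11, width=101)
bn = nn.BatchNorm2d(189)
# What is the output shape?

Input shape: (12, 189, 11, 101)
Output shape: (12, 189, 11, 101)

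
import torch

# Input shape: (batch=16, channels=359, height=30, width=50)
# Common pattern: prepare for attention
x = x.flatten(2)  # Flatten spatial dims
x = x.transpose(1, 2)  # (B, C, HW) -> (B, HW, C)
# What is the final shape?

Input shape: (16, 359, 30, 50)
  -> after flatten(2): (16, 359, 1500)
Output shape: (16, 1500, 359)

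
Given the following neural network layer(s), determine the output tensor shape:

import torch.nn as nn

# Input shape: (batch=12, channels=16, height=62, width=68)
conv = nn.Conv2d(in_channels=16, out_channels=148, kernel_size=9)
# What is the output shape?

Input shape: (12, 16, 62, 68)
Output shape: (12, 148, 54, 60)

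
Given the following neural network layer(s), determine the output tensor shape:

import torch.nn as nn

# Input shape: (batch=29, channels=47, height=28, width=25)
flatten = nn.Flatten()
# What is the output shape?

Input shape: (29, 47, 28, 25)
Output shape: (29, 32900)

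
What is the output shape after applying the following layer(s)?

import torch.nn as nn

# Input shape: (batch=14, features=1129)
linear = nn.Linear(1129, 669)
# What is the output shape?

Input shape: (14, 1129)
Output shape: (14, 669)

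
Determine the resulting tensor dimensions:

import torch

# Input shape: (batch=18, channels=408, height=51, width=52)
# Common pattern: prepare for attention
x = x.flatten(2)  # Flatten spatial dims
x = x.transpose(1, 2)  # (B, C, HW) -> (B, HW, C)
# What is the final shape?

Input shape: (18, 408, 51, 52)
  -> after flatten(2): (18, 408, 2652)
Output shape: (18, 2652, 408)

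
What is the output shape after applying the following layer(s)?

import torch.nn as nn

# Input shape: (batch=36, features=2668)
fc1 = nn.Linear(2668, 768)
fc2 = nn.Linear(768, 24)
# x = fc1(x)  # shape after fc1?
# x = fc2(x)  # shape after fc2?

Input shape: (36, 2668)
  -> after fc1: (36, 768)
Output shape: (36, 24)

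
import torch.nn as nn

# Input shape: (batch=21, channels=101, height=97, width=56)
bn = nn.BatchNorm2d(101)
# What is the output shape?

Input shape: (21, 101, 97, 56)
Output shape: (21, 101, 97, 56)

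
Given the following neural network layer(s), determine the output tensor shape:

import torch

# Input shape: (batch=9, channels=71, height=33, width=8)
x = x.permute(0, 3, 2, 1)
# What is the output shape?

Input shape: (9, 71, 33, 8)
Output shape: (9, 8, 33, 71)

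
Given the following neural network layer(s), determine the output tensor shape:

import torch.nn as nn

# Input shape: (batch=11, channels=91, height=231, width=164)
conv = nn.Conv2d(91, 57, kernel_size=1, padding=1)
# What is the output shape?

Input shape: (11, 91, 231, 164)
Output shape: (11, 57, 233, 166)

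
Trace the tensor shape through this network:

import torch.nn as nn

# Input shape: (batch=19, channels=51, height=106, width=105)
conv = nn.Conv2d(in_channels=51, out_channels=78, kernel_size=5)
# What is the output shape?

Input shape: (19, 51, 106, 105)
Output shape: (19, 78, 102, 101)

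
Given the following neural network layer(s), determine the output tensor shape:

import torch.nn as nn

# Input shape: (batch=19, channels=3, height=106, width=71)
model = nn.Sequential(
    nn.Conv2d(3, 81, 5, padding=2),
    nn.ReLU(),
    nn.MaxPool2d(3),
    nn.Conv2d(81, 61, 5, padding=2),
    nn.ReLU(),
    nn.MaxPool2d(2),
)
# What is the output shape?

Input shape: (19, 3, 106, 71)
  -> after first Conv2d: (19, 81, 106, 71)
  -> after first MaxPool2d: (19, 81, 35, 23)
  -> after second Conv2d: (19, 61, 35, 23)
Output shape: (19, 61, 17, 11)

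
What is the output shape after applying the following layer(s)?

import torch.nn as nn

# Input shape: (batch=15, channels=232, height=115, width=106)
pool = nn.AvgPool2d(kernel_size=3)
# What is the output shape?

Input shape: (15, 232, 115, 106)
Output shape: (15, 232, 38, 35)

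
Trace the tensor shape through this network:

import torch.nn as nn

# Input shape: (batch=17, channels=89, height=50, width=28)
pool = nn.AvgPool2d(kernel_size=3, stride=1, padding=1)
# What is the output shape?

Input shape: (17, 89, 50, 28)
Output shape: (17, 89, 50, 28)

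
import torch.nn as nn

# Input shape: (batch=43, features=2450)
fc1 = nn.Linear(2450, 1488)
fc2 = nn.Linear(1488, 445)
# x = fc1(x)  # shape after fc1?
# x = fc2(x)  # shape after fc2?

Input shape: (43, 2450)
  -> after fc1: (43, 1488)
Output shape: (43, 445)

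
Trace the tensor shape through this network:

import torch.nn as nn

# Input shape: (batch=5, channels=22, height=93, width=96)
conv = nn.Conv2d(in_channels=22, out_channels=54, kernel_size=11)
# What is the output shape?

Input shape: (5, 22, 93, 96)
Output shape: (5, 54, 83, 86)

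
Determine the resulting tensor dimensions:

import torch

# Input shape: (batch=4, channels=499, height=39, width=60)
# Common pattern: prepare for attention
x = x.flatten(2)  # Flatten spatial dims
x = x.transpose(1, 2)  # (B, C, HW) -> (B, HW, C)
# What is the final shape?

Input shape: (4, 499, 39, 60)
  -> after flatten(2): (4, 499, 2340)
Output shape: (4, 2340, 499)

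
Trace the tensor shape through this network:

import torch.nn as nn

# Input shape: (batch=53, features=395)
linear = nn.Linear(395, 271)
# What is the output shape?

Input shape: (53, 395)
Output shape: (53, 271)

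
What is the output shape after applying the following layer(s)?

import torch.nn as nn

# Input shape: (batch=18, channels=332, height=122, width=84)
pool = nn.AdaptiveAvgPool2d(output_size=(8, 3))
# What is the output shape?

Input shape: (18, 332, 122, 84)
Output shape: (18, 332, 8, 3)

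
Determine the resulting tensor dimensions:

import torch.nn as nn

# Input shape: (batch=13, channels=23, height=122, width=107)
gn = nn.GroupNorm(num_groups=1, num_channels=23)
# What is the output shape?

Input shape: (13, 23, 122, 107)
Output shape: (13, 23, 122, 107)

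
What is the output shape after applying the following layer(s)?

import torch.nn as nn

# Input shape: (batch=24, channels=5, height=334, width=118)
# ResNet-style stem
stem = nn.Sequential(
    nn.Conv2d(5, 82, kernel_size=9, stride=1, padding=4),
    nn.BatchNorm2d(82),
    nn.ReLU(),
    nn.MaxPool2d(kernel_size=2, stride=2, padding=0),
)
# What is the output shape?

Input shape: (24, 5, 334, 118)
  -> after Conv2d 9x9 stride=1: (24, 82, 334, 118)
Output shape: (24, 82, 167, 59)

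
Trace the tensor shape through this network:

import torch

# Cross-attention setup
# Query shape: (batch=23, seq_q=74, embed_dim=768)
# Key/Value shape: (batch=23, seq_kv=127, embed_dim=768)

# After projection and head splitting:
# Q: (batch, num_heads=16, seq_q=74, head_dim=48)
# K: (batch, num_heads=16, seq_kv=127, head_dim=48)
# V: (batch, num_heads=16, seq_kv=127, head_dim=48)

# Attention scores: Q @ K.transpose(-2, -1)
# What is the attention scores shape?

Input shape: (23, 74, 768)
Output shape: (23, 16, 74, 127)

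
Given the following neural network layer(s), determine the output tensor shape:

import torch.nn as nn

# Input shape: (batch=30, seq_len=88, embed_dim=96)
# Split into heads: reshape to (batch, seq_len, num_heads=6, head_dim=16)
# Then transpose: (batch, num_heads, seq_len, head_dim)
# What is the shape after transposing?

Input shape: (30, 88, 96)
  -> after reshape: (30, 88, 6, 16)
Output shape: (30, 6, 88, 16)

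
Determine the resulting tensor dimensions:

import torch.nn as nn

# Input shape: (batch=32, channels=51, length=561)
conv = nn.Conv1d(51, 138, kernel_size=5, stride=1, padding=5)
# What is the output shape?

Input shape: (32, 51, 561)
Output shape: (32, 138, 567)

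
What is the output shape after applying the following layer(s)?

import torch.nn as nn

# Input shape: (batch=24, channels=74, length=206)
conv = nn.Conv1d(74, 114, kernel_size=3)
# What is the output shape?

Input shape: (24, 74, 206)
Output shape: (24, 114, 204)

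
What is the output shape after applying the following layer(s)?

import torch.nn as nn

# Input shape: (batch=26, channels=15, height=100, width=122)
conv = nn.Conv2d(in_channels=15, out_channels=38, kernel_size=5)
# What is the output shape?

Input shape: (26, 15, 100, 122)
Output shape: (26, 38, 96, 118)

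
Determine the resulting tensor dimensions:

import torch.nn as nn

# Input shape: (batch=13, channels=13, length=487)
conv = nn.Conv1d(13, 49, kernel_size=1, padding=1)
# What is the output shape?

Input shape: (13, 13, 487)
Output shape: (13, 49, 489)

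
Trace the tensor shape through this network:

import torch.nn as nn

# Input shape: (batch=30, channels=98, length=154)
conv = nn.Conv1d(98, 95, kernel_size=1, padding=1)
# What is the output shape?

Input shape: (30, 98, 154)
Output shape: (30, 95, 156)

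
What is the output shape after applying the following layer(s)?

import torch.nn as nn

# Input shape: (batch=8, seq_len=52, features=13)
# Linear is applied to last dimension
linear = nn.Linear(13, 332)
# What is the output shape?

Input shape: (8, 52, 13)
Output shape: (8, 52, 332)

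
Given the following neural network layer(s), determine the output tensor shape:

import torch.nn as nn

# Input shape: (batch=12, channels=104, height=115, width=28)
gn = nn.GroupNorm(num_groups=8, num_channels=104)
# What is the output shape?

Input shape: (12, 104, 115, 28)
Output shape: (12, 104, 115, 28)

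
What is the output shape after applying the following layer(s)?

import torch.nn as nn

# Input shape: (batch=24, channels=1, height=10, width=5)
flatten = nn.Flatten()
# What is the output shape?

Input shape: (24, 1, 10, 5)
Output shape: (24, 50)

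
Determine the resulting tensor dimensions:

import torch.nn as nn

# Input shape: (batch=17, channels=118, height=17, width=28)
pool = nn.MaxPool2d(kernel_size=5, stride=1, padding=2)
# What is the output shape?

Input shape: (17, 118, 17, 28)
Output shape: (17, 118, 17, 28)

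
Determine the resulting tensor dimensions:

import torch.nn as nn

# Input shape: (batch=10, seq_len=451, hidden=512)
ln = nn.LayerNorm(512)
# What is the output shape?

Input shape: (10, 451, 512)
Output shape: (10, 451, 512)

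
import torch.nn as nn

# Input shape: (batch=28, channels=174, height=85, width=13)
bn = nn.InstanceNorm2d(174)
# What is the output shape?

Input shape: (28, 174, 85, 13)
Output shape: (28, 174, 85, 13)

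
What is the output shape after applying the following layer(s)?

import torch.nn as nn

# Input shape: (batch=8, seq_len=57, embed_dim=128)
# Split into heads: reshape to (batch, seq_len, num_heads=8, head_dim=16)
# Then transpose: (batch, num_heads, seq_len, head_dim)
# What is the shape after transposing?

Input shape: (8, 57, 128)
  -> after reshape: (8, 57, 8, 16)
Output shape: (8, 8, 57, 16)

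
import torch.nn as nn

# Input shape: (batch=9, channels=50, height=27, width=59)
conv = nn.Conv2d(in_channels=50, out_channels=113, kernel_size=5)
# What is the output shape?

Input shape: (9, 50, 27, 59)
Output shape: (9, 113, 23, 55)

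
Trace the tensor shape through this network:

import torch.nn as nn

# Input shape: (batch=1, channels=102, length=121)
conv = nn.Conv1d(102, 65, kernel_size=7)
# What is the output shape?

Input shape: (1, 102, 121)
Output shape: (1, 65, 115)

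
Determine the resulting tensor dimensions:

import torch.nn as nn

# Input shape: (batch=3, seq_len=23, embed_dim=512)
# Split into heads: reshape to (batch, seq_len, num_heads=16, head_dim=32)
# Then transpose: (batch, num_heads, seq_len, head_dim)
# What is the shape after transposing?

Input shape: (3, 23, 512)
  -> after reshape: (3, 23, 16, 32)
Output shape: (3, 16, 23, 32)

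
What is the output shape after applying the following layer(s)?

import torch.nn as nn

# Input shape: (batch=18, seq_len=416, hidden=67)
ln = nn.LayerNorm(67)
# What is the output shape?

Input shape: (18, 416, 67)
Output shape: (18, 416, 67)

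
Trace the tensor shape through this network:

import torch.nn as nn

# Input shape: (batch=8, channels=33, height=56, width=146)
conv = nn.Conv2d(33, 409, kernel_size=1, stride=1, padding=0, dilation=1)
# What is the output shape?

Input shape: (8, 33, 56, 146)
Output shape: (8, 409, 56, 146)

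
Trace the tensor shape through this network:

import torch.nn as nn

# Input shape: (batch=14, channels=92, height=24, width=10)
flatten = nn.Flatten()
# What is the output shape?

Input shape: (14, 92, 24, 10)
Output shape: (14, 22080)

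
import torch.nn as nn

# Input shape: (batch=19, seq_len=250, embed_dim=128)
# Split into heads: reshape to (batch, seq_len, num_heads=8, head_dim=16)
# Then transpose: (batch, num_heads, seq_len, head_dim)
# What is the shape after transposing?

Input shape: (19, 250, 128)
  -> after reshape: (19, 250, 8, 16)
Output shape: (19, 8, 250, 16)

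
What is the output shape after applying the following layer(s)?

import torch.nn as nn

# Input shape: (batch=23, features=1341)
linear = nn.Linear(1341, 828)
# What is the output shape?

Input shape: (23, 1341)
Output shape: (23, 828)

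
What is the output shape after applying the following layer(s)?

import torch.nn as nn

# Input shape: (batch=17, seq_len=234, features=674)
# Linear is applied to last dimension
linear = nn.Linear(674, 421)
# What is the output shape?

Input shape: (17, 234, 674)
Output shape: (17, 234, 421)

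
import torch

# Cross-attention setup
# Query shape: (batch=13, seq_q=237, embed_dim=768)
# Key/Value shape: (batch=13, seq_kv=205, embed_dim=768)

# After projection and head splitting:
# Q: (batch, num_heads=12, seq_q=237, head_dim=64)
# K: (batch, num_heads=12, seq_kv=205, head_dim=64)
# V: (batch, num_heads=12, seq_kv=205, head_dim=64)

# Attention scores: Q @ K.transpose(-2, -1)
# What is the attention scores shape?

Input shape: (13, 237, 768)
Output shape: (13, 12, 237, 205)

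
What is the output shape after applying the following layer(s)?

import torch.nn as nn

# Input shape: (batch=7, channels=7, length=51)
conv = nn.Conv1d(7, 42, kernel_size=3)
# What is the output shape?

Input shape: (7, 7, 51)
Output shape: (7, 42, 49)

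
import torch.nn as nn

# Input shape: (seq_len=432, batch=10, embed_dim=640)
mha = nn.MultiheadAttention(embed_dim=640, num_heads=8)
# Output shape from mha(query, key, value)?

Input shape: (432, 10, 640)
Output shape: (432, 10, 640)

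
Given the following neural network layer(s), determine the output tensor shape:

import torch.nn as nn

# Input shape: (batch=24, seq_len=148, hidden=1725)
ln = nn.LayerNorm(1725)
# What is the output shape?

Input shape: (24, 148, 1725)
Output shape: (24, 148, 1725)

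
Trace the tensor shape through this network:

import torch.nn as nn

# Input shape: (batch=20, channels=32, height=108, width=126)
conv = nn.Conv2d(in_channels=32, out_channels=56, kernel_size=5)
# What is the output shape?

Input shape: (20, 32, 108, 126)
Output shape: (20, 56, 104, 122)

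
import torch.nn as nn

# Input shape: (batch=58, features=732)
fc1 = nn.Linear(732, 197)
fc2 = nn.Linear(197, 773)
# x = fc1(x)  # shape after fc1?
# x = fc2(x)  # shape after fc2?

Input shape: (58, 732)
  -> after fc1: (58, 197)
Output shape: (58, 773)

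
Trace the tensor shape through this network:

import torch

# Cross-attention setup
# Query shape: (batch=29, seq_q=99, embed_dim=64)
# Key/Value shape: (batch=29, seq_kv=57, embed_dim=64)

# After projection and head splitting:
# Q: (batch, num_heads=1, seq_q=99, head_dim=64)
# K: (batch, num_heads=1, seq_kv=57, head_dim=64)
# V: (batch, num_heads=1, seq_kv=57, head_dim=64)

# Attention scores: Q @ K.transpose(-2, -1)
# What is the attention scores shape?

Input shape: (29, 99, 64)
Output shape: (29, 1, 99, 57)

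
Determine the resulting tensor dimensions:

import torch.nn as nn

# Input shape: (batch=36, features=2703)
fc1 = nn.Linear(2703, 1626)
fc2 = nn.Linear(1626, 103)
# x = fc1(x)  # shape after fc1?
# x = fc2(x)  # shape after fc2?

Input shape: (36, 2703)
  -> after fc1: (36, 1626)
Output shape: (36, 103)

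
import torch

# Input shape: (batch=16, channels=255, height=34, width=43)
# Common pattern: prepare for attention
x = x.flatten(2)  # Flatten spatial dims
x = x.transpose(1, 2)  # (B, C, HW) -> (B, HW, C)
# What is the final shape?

Input shape: (16, 255, 34, 43)
  -> after flatten(2): (16, 255, 1462)
Output shape: (16, 1462, 255)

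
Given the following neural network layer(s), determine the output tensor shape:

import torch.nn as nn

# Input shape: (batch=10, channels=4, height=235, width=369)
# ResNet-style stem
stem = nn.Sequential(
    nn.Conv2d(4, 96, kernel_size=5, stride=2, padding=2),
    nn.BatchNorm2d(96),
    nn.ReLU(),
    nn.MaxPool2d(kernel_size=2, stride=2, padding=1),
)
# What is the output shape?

Input shape: (10, 4, 235, 369)
  -> after Conv2d 5x5 stride=2: (10, 96, 118, 185)
Output shape: (10, 96, 60, 93)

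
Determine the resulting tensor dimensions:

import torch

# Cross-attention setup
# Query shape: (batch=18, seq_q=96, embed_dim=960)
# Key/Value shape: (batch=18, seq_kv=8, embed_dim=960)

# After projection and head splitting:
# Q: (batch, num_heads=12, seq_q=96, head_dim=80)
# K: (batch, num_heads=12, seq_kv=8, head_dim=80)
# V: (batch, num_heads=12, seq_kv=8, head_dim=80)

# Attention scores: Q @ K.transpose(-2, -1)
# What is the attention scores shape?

Input shape: (18, 96, 960)
Output shape: (18, 12, 96, 8)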